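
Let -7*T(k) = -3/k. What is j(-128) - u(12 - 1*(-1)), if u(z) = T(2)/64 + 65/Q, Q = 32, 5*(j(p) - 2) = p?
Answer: -114843/4480 ≈ -25.635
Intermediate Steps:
T(k) = 3/(7*k) (T(k) = -(-3)/(7*k) = 3/(7*k))
j(p) = 2 + p/5
u(z) = 1823/896 (u(z) = ((3/7)/2)/64 + 65/32 = ((3/7)*(½))*(1/64) + 65*(1/32) = (3/14)*(1/64) + 65/32 = 3/896 + 65/32 = 1823/896)
j(-128) - u(12 - 1*(-1)) = (2 + (⅕)*(-128)) - 1*1823/896 = (2 - 128/5) - 1823/896 = -118/5 - 1823/896 = -114843/4480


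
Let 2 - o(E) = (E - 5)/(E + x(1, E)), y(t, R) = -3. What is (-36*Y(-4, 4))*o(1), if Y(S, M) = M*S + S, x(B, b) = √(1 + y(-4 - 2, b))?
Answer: 1440*(√2 - 3*I)/(√2 - I) ≈ 2400.0 - 1357.6*I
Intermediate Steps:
x(B, b) = I*√2 (x(B, b) = √(1 - 3) = √(-2) = I*√2)
Y(S, M) = S + M*S
o(E) = 2 - (-5 + E)/(E + I*√2) (o(E) = 2 - (E - 5)/(E + I*√2) = 2 - (-5 + E)/(E + I*√2))
(-36*Y(-4, 4))*o(1) = (-(-144)*(1 + 4))*((5 + 1 + 2*I*√2)/(1 + I*√2)) = (-(-144)*5)*((6 + 2*I*√2)/(1 + I*√2)) = (-36*(-20))*((6 + 2*I*√2)/(1 + I*√2)) = 720*((6 + 2*I*√2)/(1 + I*√2)) = 720*(6 + 2*I*√2)/(1 + I*√2)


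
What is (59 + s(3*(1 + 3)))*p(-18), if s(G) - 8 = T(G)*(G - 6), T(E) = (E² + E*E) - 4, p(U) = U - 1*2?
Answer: -35420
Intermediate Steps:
p(U) = -2 + U (p(U) = U - 2 = -2 + U)
T(E) = -4 + 2*E² (T(E) = (E² + E²) - 4 = 2*E² - 4 = -4 + 2*E²)
s(G) = 8 + (-6 + G)*(-4 + 2*G²) (s(G) = 8 + (-4 + 2*G²)*(G - 6) = 8 + (-4 + 2*G²)*(-6 + G) = 8 + (-6 + G)*(-4 + 2*G²))
(59 + s(3*(1 + 3)))*p(-18) = (59 + (32 - 12*9*(1 + 3)² + 2*(3*(1 + 3))*(-2 + (3*(1 + 3))²)))*(-2 - 18) = (59 + (32 - 12*(3*4)² + 2*(3*4)*(-2 + (3*4)²)))*(-20) = (59 + (32 - 12*12² + 2*12*(-2 + 12²)))*(-20) = (59 + (32 - 12*144 + 2*12*(-2 + 144)))*(-20) = (59 + (32 - 1728 + 2*12*142))*(-20) = (59 + (32 - 1728 + 3408))*(-20) = (59 + 1712)*(-20) = 1771*(-20) = -35420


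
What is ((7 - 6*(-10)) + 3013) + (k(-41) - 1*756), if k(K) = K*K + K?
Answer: 3964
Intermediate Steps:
k(K) = K + K² (k(K) = K² + K = K + K²)
((7 - 6*(-10)) + 3013) + (k(-41) - 1*756) = ((7 - 6*(-10)) + 3013) + (-41*(1 - 41) - 1*756) = ((7 + 60) + 3013) + (-41*(-40) - 756) = (67 + 3013) + (1640 - 756) = 3080 + 884 = 3964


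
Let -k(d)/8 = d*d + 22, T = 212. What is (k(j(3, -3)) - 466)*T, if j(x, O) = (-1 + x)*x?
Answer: -197160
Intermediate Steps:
j(x, O) = x*(-1 + x)
k(d) = -176 - 8*d² (k(d) = -8*(d*d + 22) = -8*(d² + 22) = -8*(22 + d²) = -176 - 8*d²)
(k(j(3, -3)) - 466)*T = ((-176 - 8*9*(-1 + 3)²) - 466)*212 = ((-176 - 8*(3*2)²) - 466)*212 = ((-176 - 8*6²) - 466)*212 = ((-176 - 8*36) - 466)*212 = ((-176 - 288) - 466)*212 = (-464 - 466)*212 = -930*212 = -197160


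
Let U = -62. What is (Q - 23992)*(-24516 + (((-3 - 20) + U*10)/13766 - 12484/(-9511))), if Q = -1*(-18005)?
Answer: 19216327533685615/130928426 ≈ 1.4677e+8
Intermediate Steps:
Q = 18005
(Q - 23992)*(-24516 + (((-3 - 20) + U*10)/13766 - 12484/(-9511))) = (18005 - 23992)*(-24516 + (((-3 - 20) - 62*10)/13766 - 12484/(-9511))) = -5987*(-24516 + ((-23 - 620)*(1/13766) - 12484*(-1/9511))) = -5987*(-24516 + (-643*1/13766 + 12484/9511)) = -5987*(-24516 + (-643/13766 + 12484/9511)) = -5987*(-24516 + 165739171/130928426) = -5987*(-3209675552645/130928426) = 19216327533685615/130928426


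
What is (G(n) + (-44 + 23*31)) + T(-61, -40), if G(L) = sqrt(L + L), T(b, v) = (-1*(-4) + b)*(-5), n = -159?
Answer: 954 + I*sqrt(318) ≈ 954.0 + 17.833*I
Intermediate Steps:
T(b, v) = -20 - 5*b (T(b, v) = (4 + b)*(-5) = -20 - 5*b)
G(L) = sqrt(2)*sqrt(L) (G(L) = sqrt(2*L) = sqrt(2)*sqrt(L))
(G(n) + (-44 + 23*31)) + T(-61, -40) = (sqrt(2)*sqrt(-159) + (-44 + 23*31)) + (-20 - 5*(-61)) = (sqrt(2)*(I*sqrt(159)) + (-44 + 713)) + (-20 + 305) = (I*sqrt(318) + 669) + 285 = (669 + I*sqrt(318)) + 285 = 954 + I*sqrt(318)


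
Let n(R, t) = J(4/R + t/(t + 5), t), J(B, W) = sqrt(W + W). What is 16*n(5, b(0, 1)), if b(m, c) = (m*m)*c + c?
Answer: 16*sqrt(2) ≈ 22.627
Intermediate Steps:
b(m, c) = c + c*m**2 (b(m, c) = m**2*c + c = c*m**2 + c = c + c*m**2)
J(B, W) = sqrt(2)*sqrt(W) (J(B, W) = sqrt(2*W) = sqrt(2)*sqrt(W))
n(R, t) = sqrt(2)*sqrt(t)
16*n(5, b(0, 1)) = 16*(sqrt(2)*sqrt(1*(1 + 0**2))) = 16*(sqrt(2)*sqrt(1*(1 + 0))) = 16*(sqrt(2)*sqrt(1*1)) = 16*(sqrt(2)*sqrt(1)) = 16*(sqrt(2)*1) = 16*sqrt(2)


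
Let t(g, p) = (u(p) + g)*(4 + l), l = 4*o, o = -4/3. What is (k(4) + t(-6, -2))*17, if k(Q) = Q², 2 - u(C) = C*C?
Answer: 1360/3 ≈ 453.33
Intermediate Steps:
u(C) = 2 - C² (u(C) = 2 - C*C = 2 - C²)
o = -4/3 (o = -4*⅓ = -4/3 ≈ -1.3333)
l = -16/3 (l = 4*(-4/3) = -16/3 ≈ -5.3333)
t(g, p) = -8/3 - 4*g/3 + 4*p²/3 (t(g, p) = ((2 - p²) + g)*(4 - 16/3) = (2 + g - p²)*(-4/3) = -8/3 - 4*g/3 + 4*p²/3)
(k(4) + t(-6, -2))*17 = (4² + (-8/3 - 4/3*(-6) + (4/3)*(-2)²))*17 = (16 + (-8/3 + 8 + (4/3)*4))*17 = (16 + (-8/3 + 8 + 16/3))*17 = (16 + 32/3)*17 = (80/3)*17 = 1360/3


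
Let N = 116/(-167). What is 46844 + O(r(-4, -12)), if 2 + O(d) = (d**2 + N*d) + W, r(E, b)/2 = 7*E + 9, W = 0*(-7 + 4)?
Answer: 8068170/167 ≈ 48312.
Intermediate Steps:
W = 0 (W = 0*(-3) = 0)
r(E, b) = 18 + 14*E (r(E, b) = 2*(7*E + 9) = 2*(9 + 7*E) = 18 + 14*E)
N = -116/167 (N = 116*(-1/167) = -116/167 ≈ -0.69461)
O(d) = -2 + d**2 - 116*d/167 (O(d) = -2 + ((d**2 - 116*d/167) + 0) = -2 + (d**2 - 116*d/167) = -2 + d**2 - 116*d/167)
46844 + O(r(-4, -12)) = 46844 + (-2 + (18 + 14*(-4))**2 - 116*(18 + 14*(-4))/167) = 46844 + (-2 + (18 - 56)**2 - 116*(18 - 56)/167) = 46844 + (-2 + (-38)**2 - 116/167*(-38)) = 46844 + (-2 + 1444 + 4408/167) = 46844 + 245222/167 = 8068170/167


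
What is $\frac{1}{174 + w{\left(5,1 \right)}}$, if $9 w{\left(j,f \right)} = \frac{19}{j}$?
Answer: $\frac{45}{7849} \approx 0.0057332$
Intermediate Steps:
$w{\left(j,f \right)} = \frac{19}{9 j}$ ($w{\left(j,f \right)} = \frac{19 \frac{1}{j}}{9} = \frac{19}{9 j}$)
$\frac{1}{174 + w{\left(5,1 \right)}} = \frac{1}{174 + \frac{19}{9 \cdot 5}} = \frac{1}{174 + \frac{19}{9} \cdot \frac{1}{5}} = \frac{1}{174 + \frac{19}{45}} = \frac{1}{\frac{7849}{45}} = \frac{45}{7849}$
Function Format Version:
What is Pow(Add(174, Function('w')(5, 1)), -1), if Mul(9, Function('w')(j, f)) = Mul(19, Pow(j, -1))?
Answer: Rational(45, 7849) ≈ 0.0057332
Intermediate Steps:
Function('w')(j, f) = Mul(Rational(19, 9), Pow(j, -1)) (Function('w')(j, f) = Mul(Rational(1, 9), Mul(19, Pow(j, -1))) = Mul(Rational(19, 9), Pow(j, -1)))
Pow(Add(174, Function('w')(5, 1)), -1) = Pow(Add(174, Mul(Rational(19, 9), Pow(5, -1))), -1) = Pow(Add(174, Mul(Rational(19, 9), Rational(1, 5))), -1) = Pow(Add(174, Rational(19, 45)), -1) = Pow(Rational(7849, 45), -1) = Rational(45, 7849)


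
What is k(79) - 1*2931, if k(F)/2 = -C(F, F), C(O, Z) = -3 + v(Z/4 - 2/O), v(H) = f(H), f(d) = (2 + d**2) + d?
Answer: -187059029/49928 ≈ -3746.6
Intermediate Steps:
f(d) = 2 + d + d**2
v(H) = 2 + H + H**2
C(O, Z) = -1 + (-2/O + Z/4)**2 - 2/O + Z/4 (C(O, Z) = -3 + (2 + (Z/4 - 2/O) + (Z/4 - 2/O)**2) = -3 + (2 + (-2/O + Z/4) + (-2/O + Z/4)**2) = -3 + (2 + (-2/O + Z/4)**2 - 2/O + Z/4) = -1 + (-2/O + Z/4)**2 - 2/O + Z/4)
k(F) = 2 + 4/F - F/2 - (-8 + F**2)**2/(8*F**2) (k(F) = 2*(-(-1 - 2/F + F/4 + (-8 + F*F)**2/(16*F**2))) = 2*(-(-1 - 2/F + F/4 + (-8 + F**2)**2/(16*F**2))) = 2*(1 + 2/F - F/4 - (-8 + F**2)**2/(16*F**2)) = 2 + 4/F - F/2 - (-8 + F**2)**2/(8*F**2))
k(79) - 1*2931 = (2 + 4/79 - 1/2*79 - 1/8*(-8 + 79**2)**2/79**2) - 1*2931 = (2 + 4*(1/79) - 79/2 - 1/8*1/6241*(-8 + 6241)**2) - 2931 = (2 + 4/79 - 79/2 - 1/8*1/6241*6233**2) - 2931 = (2 + 4/79 - 79/2 - 1/8*1/6241*38850289) - 2931 = (2 + 4/79 - 79/2 - 38850289/49928) - 2931 = -40720061/49928 - 2931 = -187059029/49928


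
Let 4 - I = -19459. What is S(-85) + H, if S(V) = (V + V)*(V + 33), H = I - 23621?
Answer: 4682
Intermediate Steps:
I = 19463 (I = 4 - 1*(-19459) = 4 + 19459 = 19463)
H = -4158 (H = 19463 - 23621 = -4158)
S(V) = 2*V*(33 + V) (S(V) = (2*V)*(33 + V) = 2*V*(33 + V))
S(-85) + H = 2*(-85)*(33 - 85) - 4158 = 2*(-85)*(-52) - 4158 = 8840 - 4158 = 4682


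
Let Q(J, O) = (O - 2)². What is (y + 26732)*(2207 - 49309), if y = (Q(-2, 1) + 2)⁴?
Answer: -1262945926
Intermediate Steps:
Q(J, O) = (-2 + O)²
y = 81 (y = ((-2 + 1)² + 2)⁴ = ((-1)² + 2)⁴ = (1 + 2)⁴ = 3⁴ = 81)
(y + 26732)*(2207 - 49309) = (81 + 26732)*(2207 - 49309) = 26813*(-47102) = -1262945926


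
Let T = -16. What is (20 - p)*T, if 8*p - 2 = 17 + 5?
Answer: -272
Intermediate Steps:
p = 3 (p = ¼ + (17 + 5)/8 = ¼ + (⅛)*22 = ¼ + 11/4 = 3)
(20 - p)*T = (20 - 1*3)*(-16) = (20 - 3)*(-16) = 17*(-16) = -272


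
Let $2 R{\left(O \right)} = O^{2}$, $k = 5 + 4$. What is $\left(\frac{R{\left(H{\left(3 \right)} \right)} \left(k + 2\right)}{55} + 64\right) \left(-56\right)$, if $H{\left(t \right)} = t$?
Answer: $- \frac{18172}{5} \approx -3634.4$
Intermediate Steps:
$k = 9$
$R{\left(O \right)} = \frac{O^{2}}{2}$
$\left(\frac{R{\left(H{\left(3 \right)} \right)} \left(k + 2\right)}{55} + 64\right) \left(-56\right) = \left(\frac{\frac{3^{2}}{2} \left(9 + 2\right)}{55} + 64\right) \left(-56\right) = \left(\frac{1}{2} \cdot 9 \cdot 11 \cdot \frac{1}{55} + 64\right) \left(-56\right) = \left(\frac{9}{2} \cdot 11 \cdot \frac{1}{55} + 64\right) \left(-56\right) = \left(\frac{99}{2} \cdot \frac{1}{55} + 64\right) \left(-56\right) = \left(\frac{9}{10} + 64\right) \left(-56\right) = \frac{649}{10} \left(-56\right) = - \frac{18172}{5}$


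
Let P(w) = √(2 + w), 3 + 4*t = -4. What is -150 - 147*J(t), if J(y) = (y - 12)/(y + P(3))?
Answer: 51945/31 + 32340*√5/31 ≈ 4008.4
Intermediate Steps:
t = -7/4 (t = -¾ + (¼)*(-4) = -¾ - 1 = -7/4 ≈ -1.7500)
J(y) = (-12 + y)/(y + √5) (J(y) = (y - 12)/(y + √(2 + 3)) = (-12 + y)/(y + √5))
-150 - 147*J(t) = -150 - 147*(-12 - 7/4)/(-7/4 + √5) = -150 - 147*(-55)/((-7/4 + √5)*4) = -150 - (-8085)/(4*(-7/4 + √5)) = -150 + 8085/(4*(-7/4 + √5))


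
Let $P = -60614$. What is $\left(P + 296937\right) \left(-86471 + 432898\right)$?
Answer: $81868667921$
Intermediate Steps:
$\left(P + 296937\right) \left(-86471 + 432898\right) = \left(-60614 + 296937\right) \left(-86471 + 432898\right) = 236323 \cdot 346427 = 81868667921$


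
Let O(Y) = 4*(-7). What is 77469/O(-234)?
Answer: -11067/4 ≈ -2766.8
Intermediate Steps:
O(Y) = -28
77469/O(-234) = 77469/(-28) = 77469*(-1/28) = -11067/4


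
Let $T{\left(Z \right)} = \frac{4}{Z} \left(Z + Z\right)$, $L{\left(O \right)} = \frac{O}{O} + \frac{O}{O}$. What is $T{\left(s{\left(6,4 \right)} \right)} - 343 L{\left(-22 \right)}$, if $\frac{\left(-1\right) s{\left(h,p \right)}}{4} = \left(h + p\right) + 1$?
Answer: $-678$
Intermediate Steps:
$L{\left(O \right)} = 2$ ($L{\left(O \right)} = 1 + 1 = 2$)
$s{\left(h,p \right)} = -4 - 4 h - 4 p$ ($s{\left(h,p \right)} = - 4 \left(\left(h + p\right) + 1\right) = - 4 \left(1 + h + p\right) = -4 - 4 h - 4 p$)
$T{\left(Z \right)} = 8$ ($T{\left(Z \right)} = \frac{4}{Z} 2 Z = 8$)
$T{\left(s{\left(6,4 \right)} \right)} - 343 L{\left(-22 \right)} = 8 - 686 = -678$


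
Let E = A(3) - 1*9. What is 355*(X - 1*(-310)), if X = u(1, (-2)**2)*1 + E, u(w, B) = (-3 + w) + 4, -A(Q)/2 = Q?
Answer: 105435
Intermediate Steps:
A(Q) = -2*Q
u(w, B) = 1 + w
E = -15 (E = -2*3 - 1*9 = -6 - 9 = -15)
X = -13 (X = (1 + 1)*1 - 15 = 2*1 - 15 = 2 - 15 = -13)
355*(X - 1*(-310)) = 355*(-13 - 1*(-310)) = 355*(-13 + 310) = 355*297 = 105435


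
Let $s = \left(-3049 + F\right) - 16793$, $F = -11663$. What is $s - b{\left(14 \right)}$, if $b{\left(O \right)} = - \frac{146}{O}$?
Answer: $- \frac{220462}{7} \approx -31495.0$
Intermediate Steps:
$s = -31505$ ($s = \left(-3049 - 11663\right) - 16793 = -14712 - 16793 = -31505$)
$s - b{\left(14 \right)} = -31505 - - \frac{146}{14} = -31505 - \left(-146\right) \frac{1}{14} = -31505 - - \frac{73}{7} = -31505 + \frac{73}{7} = - \frac{220462}{7}$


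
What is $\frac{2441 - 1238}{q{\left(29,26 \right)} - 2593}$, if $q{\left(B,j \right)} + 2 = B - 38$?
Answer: $- \frac{401}{868} \approx -0.46198$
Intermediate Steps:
$q{\left(B,j \right)} = -40 + B$ ($q{\left(B,j \right)} = -2 + \left(B - 38\right) = -2 + \left(-38 + B\right) = -40 + B$)
$\frac{2441 - 1238}{q{\left(29,26 \right)} - 2593} = \frac{2441 - 1238}{\left(-40 + 29\right) - 2593} = \frac{1203}{-11 - 2593} = \frac{1203}{-2604} = 1203 \left(- \frac{1}{2604}\right) = - \frac{401}{868}$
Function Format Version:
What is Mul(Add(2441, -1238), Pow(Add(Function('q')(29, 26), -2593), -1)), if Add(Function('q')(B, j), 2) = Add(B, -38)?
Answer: Rational(-401, 868) ≈ -0.46198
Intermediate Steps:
Function('q')(B, j) = Add(-40, B) (Function('q')(B, j) = Add(-2, Add(B, -38)) = Add(-2, Add(-38, B)) = Add(-40, B))
Mul(Add(2441, -1238), Pow(Add(Function('q')(29, 26), -2593), -1)) = Mul(Add(2441, -1238), Pow(Add(Add(-40, 29), -2593), -1)) = Mul(1203, Pow(Add(-11, -2593), -1)) = Mul(1203, Pow(-2604, -1)) = Mul(1203, Rational(-1, 2604)) = Rational(-401, 868)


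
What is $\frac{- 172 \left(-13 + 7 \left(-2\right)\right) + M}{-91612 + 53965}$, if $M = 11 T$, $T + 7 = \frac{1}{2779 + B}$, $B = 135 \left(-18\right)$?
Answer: $- \frac{531298}{4379601} \approx -0.12131$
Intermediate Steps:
$B = -2430$
$T = - \frac{2442}{349}$ ($T = -7 + \frac{1}{2779 - 2430} = -7 + \frac{1}{349} = - \frac{2442}{349} \approx -6.9971$)
$M = - \frac{26862}{349}$ ($M = 11 \left(- \frac{2442}{349}\right) = - \frac{26862}{349} \approx -76.969$)
$\frac{- 172 \left(-13 + 7 \left(-2\right)\right) + M}{-91612 + 53965} = \frac{- 172 \left(-13 + 7 \left(-2\right)\right) - \frac{26862}{349}}{-91612 + 53965} = \frac{- 172 \left(-13 - 14\right) - \frac{26862}{349}}{-37647} = \left(\left(-172\right) \left(-27\right) - \frac{26862}{349}\right) \left(- \frac{1}{37647}\right) = \left(4644 - \frac{26862}{349}\right) \left(- \frac{1}{37647}\right) = \frac{1593894}{349} \left(- \frac{1}{37647}\right) = - \frac{531298}{4379601}$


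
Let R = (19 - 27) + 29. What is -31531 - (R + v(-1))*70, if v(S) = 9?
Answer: -33631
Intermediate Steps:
R = 21 (R = -8 + 29 = 21)
-31531 - (R + v(-1))*70 = -31531 - (21 + 9)*70 = -31531 - 30*70 = -31531 - 1*2100 = -31531 - 2100 = -33631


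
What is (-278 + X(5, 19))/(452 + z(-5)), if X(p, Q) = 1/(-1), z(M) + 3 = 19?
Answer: -31/52 ≈ -0.59615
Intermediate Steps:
z(M) = 16 (z(M) = -3 + 19 = 16)
X(p, Q) = -1
(-278 + X(5, 19))/(452 + z(-5)) = (-278 - 1)/(452 + 16) = -279/468 = -279*1/468 = -31/52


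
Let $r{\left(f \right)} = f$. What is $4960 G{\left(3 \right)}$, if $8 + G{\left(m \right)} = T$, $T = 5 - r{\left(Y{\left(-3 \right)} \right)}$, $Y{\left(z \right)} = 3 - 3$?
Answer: $-14880$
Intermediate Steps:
$Y{\left(z \right)} = 0$
$T = 5$ ($T = 5 - 0 = 5 + 0 = 5$)
$G{\left(m \right)} = -3$ ($G{\left(m \right)} = -8 + 5 = -3$)
$4960 G{\left(3 \right)} = 4960 \left(-3\right) = -14880$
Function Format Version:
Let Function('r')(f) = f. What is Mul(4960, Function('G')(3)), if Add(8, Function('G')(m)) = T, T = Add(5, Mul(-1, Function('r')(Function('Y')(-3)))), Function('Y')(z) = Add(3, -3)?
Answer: -14880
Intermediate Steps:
Function('Y')(z) = 0
T = 5 (T = Add(5, Mul(-1, 0)) = Add(5, 0) = 5)
Function('G')(m) = -3 (Function('G')(m) = Add(-8, 5) = -3)
Mul(4960, Function('G')(3)) = Mul(4960, -3) = -14880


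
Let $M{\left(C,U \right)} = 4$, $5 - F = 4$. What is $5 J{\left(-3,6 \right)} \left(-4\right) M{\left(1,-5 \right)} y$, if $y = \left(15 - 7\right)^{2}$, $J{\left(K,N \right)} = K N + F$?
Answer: $87040$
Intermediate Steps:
$F = 1$ ($F = 5 - 4 = 1$)
$J{\left(K,N \right)} = 1 + K N$ ($J{\left(K,N \right)} = K N + 1 = 1 + K N$)
$y = 64$ ($y = 8^{2} = 64$)
$5 J{\left(-3,6 \right)} \left(-4\right) M{\left(1,-5 \right)} y = 5 \left(1 - 18\right) \left(-4\right) 4 \cdot 64 = 5 \left(-17\right) \left(-4\right) 4 \cdot 64 = \left(-85\right) \left(-4\right) 4 \cdot 64 = 340 \cdot 4 \cdot 64 = 1360 \cdot 64 = 87040$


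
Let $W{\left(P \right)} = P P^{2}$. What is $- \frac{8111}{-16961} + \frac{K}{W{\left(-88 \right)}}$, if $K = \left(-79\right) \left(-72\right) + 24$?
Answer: $\frac{339408635}{722402912} \approx 0.46983$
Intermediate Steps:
$K = 5712$ ($K = 5688 + 24 = 5712$)
$W{\left(P \right)} = P^{3}$
$- \frac{8111}{-16961} + \frac{K}{W{\left(-88 \right)}} = - \frac{8111}{-16961} + \frac{5712}{\left(-88\right)^{3}} = \left(-8111\right) \left(- \frac{1}{16961}\right) + \frac{5712}{-681472} = \frac{8111}{16961} + 5712 \left(- \frac{1}{681472}\right) = \frac{8111}{16961} - \frac{357}{42592} = \frac{339408635}{722402912}$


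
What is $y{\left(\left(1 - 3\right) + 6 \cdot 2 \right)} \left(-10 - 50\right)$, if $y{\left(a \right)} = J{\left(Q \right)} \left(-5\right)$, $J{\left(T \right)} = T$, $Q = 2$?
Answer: $600$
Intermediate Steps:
$y{\left(a \right)} = -10$ ($y{\left(a \right)} = 2 \left(-5\right) = -10$)
$y{\left(\left(1 - 3\right) + 6 \cdot 2 \right)} \left(-10 - 50\right) = - 10 \left(-10 - 50\right) = \left(-10\right) \left(-60\right) = 600$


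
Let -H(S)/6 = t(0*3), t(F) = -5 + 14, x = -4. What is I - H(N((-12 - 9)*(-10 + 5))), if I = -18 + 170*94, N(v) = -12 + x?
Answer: 16016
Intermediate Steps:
N(v) = -16 (N(v) = -12 - 4 = -16)
t(F) = 9
H(S) = -54 (H(S) = -6*9 = -54)
I = 15962 (I = -18 + 15980 = 15962)
I - H(N((-12 - 9)*(-10 + 5))) = 15962 - 1*(-54) = 15962 + 54 = 16016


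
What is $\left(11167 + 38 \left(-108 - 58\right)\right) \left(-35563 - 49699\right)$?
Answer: $-414288058$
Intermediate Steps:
$\left(11167 + 38 \left(-108 - 58\right)\right) \left(-35563 - 49699\right) = \left(11167 + 38 \left(-166\right)\right) \left(-85262\right) = \left(11167 - 6308\right) \left(-85262\right) = 4859 \left(-85262\right) = -414288058$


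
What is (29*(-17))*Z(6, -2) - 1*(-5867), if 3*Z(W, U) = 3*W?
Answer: 2909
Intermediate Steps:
Z(W, U) = W (Z(W, U) = (3*W)/3 = W)
(29*(-17))*Z(6, -2) - 1*(-5867) = (29*(-17))*6 - 1*(-5867) = -493*6 + 5867 = -2958 + 5867 = 2909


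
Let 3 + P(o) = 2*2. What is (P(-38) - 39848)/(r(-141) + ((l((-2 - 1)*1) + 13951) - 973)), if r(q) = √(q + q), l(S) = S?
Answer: -172338275/56116969 + 39847*I*√282/168350907 ≈ -3.0711 + 0.0039747*I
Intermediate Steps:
P(o) = 1 (P(o) = -3 + 2*2 = -3 + 4 = 1)
r(q) = √2*√q (r(q) = √(2*q) = √2*√q)
(P(-38) - 39848)/(r(-141) + ((l((-2 - 1)*1) + 13951) - 973)) = (1 - 39848)/(√2*√(-141) + (((-2 - 1)*1 + 13951) - 973)) = -39847/(√2*(I*√141) + ((-3*1 + 13951) - 973)) = -39847/(I*√282 + ((-3 + 13951) - 973)) = -39847/(I*√282 + (13948 - 973)) = -39847/(I*√282 + 12975) = -39847/(12975 + I*√282)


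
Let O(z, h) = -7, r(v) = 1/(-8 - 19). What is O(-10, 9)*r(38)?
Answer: 7/27 ≈ 0.25926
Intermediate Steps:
r(v) = -1/27 (r(v) = 1/(-27) = -1/27)
O(-10, 9)*r(38) = -7*(-1/27) = 7/27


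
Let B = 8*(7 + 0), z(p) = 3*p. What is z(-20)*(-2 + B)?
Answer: -3240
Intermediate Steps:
B = 56 (B = 8*7 = 56)
z(-20)*(-2 + B) = (3*(-20))*(-2 + 56) = -60*54 = -3240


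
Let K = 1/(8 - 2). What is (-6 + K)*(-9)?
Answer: 105/2 ≈ 52.500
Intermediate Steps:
K = 1/6 ≈ 0.16667
(-6 + K)*(-9) = (-6 + 1/6)*(-9) = -35/6*(-9) = 105/2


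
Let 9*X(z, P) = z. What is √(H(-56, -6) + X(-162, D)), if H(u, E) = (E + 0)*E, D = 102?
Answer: 3*√2 ≈ 4.2426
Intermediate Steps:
H(u, E) = E² (H(u, E) = E*E = E²)
X(z, P) = z/9
√(H(-56, -6) + X(-162, D)) = √((-6)² + (⅑)*(-162)) = √(36 - 18) = √18 = 3*√2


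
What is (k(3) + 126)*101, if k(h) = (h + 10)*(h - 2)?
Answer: 14039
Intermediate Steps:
k(h) = (-2 + h)*(10 + h) (k(h) = (10 + h)*(-2 + h) = (-2 + h)*(10 + h))
(k(3) + 126)*101 = ((-20 + 3**2 + 8*3) + 126)*101 = ((-20 + 9 + 24) + 126)*101 = (13 + 126)*101 = 139*101 = 14039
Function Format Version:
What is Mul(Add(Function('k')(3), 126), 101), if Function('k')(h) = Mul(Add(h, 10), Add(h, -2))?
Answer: 14039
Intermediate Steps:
Function('k')(h) = Mul(Add(-2, h), Add(10, h)) (Function('k')(h) = Mul(Add(10, h), Add(-2, h)) = Mul(Add(-2, h), Add(10, h)))
Mul(Add(Function('k')(3), 126), 101) = Mul(Add(Add(-20, Pow(3, 2), Mul(8, 3)), 126), 101) = Mul(Add(Add(-20, 9, 24), 126), 101) = Mul(Add(13, 126), 101) = Mul(139, 101) = 14039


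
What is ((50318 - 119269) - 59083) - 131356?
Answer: -259390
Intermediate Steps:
((50318 - 119269) - 59083) - 131356 = (-68951 - 59083) - 131356 = -128034 - 131356 = -259390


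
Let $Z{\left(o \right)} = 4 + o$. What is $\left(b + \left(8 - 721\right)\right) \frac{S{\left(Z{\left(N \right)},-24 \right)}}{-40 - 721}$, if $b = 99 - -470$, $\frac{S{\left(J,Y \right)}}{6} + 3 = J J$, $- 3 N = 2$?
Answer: $\frac{7008}{761} \approx 9.2089$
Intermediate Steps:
$N = - \frac{2}{3}$ ($N = \left(- \frac{1}{3}\right) 2 = - \frac{2}{3} \approx -0.66667$)
$S{\left(J,Y \right)} = -18 + 6 J^{2}$ ($S{\left(J,Y \right)} = -18 + 6 J J = -18 + 6 J^{2}$)
$b = 569$ ($b = 99 + 470 = 569$)
$\left(b + \left(8 - 721\right)\right) \frac{S{\left(Z{\left(N \right)},-24 \right)}}{-40 - 721} = \left(569 + \left(8 - 721\right)\right) \frac{-18 + 6 \left(4 - \frac{2}{3}\right)^{2}}{-40 - 721} = \left(569 + \left(8 - 721\right)\right) \frac{-18 + 6 \left(\frac{10}{3}\right)^{2}}{-40 - 721} = \left(569 - 713\right) \frac{-18 + 6 \cdot \frac{100}{9}}{-761} = - 144 \left(-18 + \frac{200}{3}\right) \left(- \frac{1}{761}\right) = - 144 \cdot \frac{146}{3} \left(- \frac{1}{761}\right) = \left(-144\right) \left(- \frac{146}{2283}\right) = \frac{7008}{761}$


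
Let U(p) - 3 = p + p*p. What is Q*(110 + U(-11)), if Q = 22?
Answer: 4906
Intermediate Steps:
U(p) = 3 + p + p**2 (U(p) = 3 + (p + p*p) = 3 + (p + p**2) = 3 + p + p**2)
Q*(110 + U(-11)) = 22*(110 + (3 - 11 + (-11)**2)) = 22*(110 + (3 - 11 + 121)) = 22*(110 + 113) = 22*223 = 4906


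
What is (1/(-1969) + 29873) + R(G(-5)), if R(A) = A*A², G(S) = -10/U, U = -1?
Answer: 60788936/1969 ≈ 30873.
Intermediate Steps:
G(S) = 10 (G(S) = -10/(-1) = -10*(-1) = 10)
R(A) = A³
(1/(-1969) + 29873) + R(G(-5)) = (1/(-1969) + 29873) + 10³ = (-1/1969 + 29873) + 1000 = 58819936/1969 + 1000 = 60788936/1969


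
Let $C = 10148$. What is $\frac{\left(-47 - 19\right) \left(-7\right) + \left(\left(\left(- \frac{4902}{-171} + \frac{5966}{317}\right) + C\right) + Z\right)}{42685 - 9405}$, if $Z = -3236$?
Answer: $\frac{3528917}{15824640} \approx 0.223$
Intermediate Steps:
$\frac{\left(-47 - 19\right) \left(-7\right) + \left(\left(\left(- \frac{4902}{-171} + \frac{5966}{317}\right) + C\right) + Z\right)}{42685 - 9405} = \frac{\left(-47 - 19\right) \left(-7\right) + \left(\left(\left(- \frac{4902}{-171} + \frac{5966}{317}\right) + 10148\right) - 3236\right)}{42685 - 9405} = \frac{\left(-66\right) \left(-7\right) + \left(\left(\left(\left(-4902\right) \left(- \frac{1}{171}\right) + 5966 \cdot \frac{1}{317}\right) + 10148\right) - 3236\right)}{33280} = \left(462 + \left(\left(\left(\frac{86}{3} + \frac{5966}{317}\right) + 10148\right) - 3236\right)\right) \frac{1}{33280} = \left(462 + \left(\left(\frac{45160}{951} + 10148\right) - 3236\right)\right) \frac{1}{33280} = \left(462 + \left(\frac{9695908}{951} - 3236\right)\right) \frac{1}{33280} = \left(462 + \frac{6618472}{951}\right) \frac{1}{33280} = \frac{7057834}{951} \cdot \frac{1}{33280} = \frac{3528917}{15824640}$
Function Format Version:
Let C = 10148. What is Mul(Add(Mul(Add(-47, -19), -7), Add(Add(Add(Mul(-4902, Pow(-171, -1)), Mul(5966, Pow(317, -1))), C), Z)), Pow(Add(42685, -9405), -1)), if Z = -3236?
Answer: Rational(3528917, 15824640) ≈ 0.22300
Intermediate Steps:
Mul(Add(Mul(Add(-47, -19), -7), Add(Add(Add(Mul(-4902, Pow(-171, -1)), Mul(5966, Pow(317, -1))), C), Z)), Pow(Add(42685, -9405), -1)) = Mul(Add(Mul(Add(-47, -19), -7), Add(Add(Add(Mul(-4902, Pow(-171, -1)), Mul(5966, Pow(317, -1))), 10148), -3236)), Pow(Add(42685, -9405), -1)) = Mul(Add(Mul(-66, -7), Add(Add(Add(Mul(-4902, Rational(-1, 171)), Mul(5966, Rational(1, 317))), 10148), -3236)), Pow(33280, -1)) = Mul(Add(462, Add(Add(Add(Rational(86, 3), Rational(5966, 317)), 10148), -3236)), Rational(1, 33280)) = Mul(Add(462, Add(Add(Rational(45160, 951), 10148), -3236)), Rational(1, 33280)) = Mul(Add(462, Add(Rational(9695908, 951), -3236)), Rational(1, 33280)) = Mul(Add(462, Rational(6618472, 951)), Rational(1, 33280)) = Mul(Rational(7057834, 951), Rational(1, 33280)) = Rational(3528917, 15824640)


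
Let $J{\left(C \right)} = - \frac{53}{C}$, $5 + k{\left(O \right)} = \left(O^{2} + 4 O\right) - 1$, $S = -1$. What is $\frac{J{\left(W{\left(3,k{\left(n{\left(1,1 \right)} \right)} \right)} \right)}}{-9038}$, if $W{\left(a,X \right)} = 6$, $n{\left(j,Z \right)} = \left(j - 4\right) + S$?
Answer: $\frac{53}{54228} \approx 0.00097735$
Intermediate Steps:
$n{\left(j,Z \right)} = -5 + j$ ($n{\left(j,Z \right)} = \left(j - 4\right) - 1 = \left(-4 + j\right) - 1 = -5 + j$)
$k{\left(O \right)} = -6 + O^{2} + 4 O$ ($k{\left(O \right)} = -5 - \left(1 - O^{2} - 4 O\right) = -5 + \left(-1 + O^{2} + 4 O\right) = -6 + O^{2} + 4 O$)
$\frac{J{\left(W{\left(3,k{\left(n{\left(1,1 \right)} \right)} \right)} \right)}}{-9038} = \frac{\left(-53\right) \frac{1}{6}}{-9038} = \left(-53\right) \frac{1}{6} \left(- \frac{1}{9038}\right) = \left(- \frac{53}{6}\right) \left(- \frac{1}{9038}\right) = \frac{53}{54228}$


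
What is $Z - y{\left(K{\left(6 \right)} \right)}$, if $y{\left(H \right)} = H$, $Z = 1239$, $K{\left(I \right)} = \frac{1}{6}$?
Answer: $\frac{7433}{6} \approx 1238.8$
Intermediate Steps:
$K{\left(I \right)} = \frac{1}{6}$
$Z - y{\left(K{\left(6 \right)} \right)} = 1239 - \frac{1}{6} = \frac{7433}{6}$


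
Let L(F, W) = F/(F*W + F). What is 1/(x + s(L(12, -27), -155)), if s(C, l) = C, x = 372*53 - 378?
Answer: 26/502787 ≈ 5.1712e-5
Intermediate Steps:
x = 19338 (x = 19716 - 378 = 19338)
L(F, W) = F/(F + F*W)
1/(x + s(L(12, -27), -155)) = 1/(19338 + 1/(1 - 27)) = 1/(19338 + 1/(-26)) = 1/(19338 - 1/26) = 1/(502787/26) = 26/502787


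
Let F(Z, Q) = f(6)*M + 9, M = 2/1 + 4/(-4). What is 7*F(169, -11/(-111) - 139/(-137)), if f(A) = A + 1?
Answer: 112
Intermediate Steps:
f(A) = 1 + A
M = 1 (M = 2*1 + 4*(-¼) = 2 - 1 = 1)
F(Z, Q) = 16 (F(Z, Q) = (1 + 6)*1 + 9 = 7*1 + 9 = 7 + 9 = 16)
7*F(169, -11/(-111) - 139/(-137)) = 7*16 = 112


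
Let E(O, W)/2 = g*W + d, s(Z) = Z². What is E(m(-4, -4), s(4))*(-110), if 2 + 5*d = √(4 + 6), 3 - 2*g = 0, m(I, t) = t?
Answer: -5192 - 44*√10 ≈ -5331.1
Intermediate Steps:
g = 3/2 (g = 3/2 - ½*0 = 3/2 + 0 = 3/2 ≈ 1.5000)
d = -⅖ + √10/5 (d = -⅖ + √(4 + 6)/5 = -⅖ + √10/5 ≈ 0.23246)
E(O, W) = -⅘ + 3*W + 2*√10/5 (E(O, W) = 2*(3*W/2 + (-⅖ + √10/5)) = 2*(-⅖ + √10/5 + 3*W/2) = -⅘ + 3*W + 2*√10/5)
E(m(-4, -4), s(4))*(-110) = (-⅘ + 3*4² + 2*√10/5)*(-110) = (-⅘ + 3*16 + 2*√10/5)*(-110) = (-⅘ + 48 + 2*√10/5)*(-110) = (236/5 + 2*√10/5)*(-110) = -5192 - 44*√10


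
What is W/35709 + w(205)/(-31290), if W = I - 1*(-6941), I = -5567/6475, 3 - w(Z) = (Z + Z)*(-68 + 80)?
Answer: 54180877/154143850 ≈ 0.35150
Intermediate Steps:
w(Z) = 3 - 24*Z (w(Z) = 3 - (Z + Z)*(-68 + 80) = 3 - 2*Z*12 = 3 - 24*Z)
I = -5567/6475 (I = -5567*1/6475 = -5567/6475 ≈ -0.85977)
W = 44937408/6475 (W = -5567/6475 - 1*(-6941) = -5567/6475 + 6941 = 44937408/6475 ≈ 6940.1)
W/35709 + w(205)/(-31290) = (44937408/6475)/35709 + (3 - 24*205)/(-31290) = (44937408/6475)*(1/35709) + (3 - 4920)*(-1/31290) = 14979136/77071925 - 4917*(-1/31290) = 14979136/77071925 + 11/70 = 54180877/154143850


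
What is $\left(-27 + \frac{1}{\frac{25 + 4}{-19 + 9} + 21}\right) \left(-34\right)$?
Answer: $\frac{165818}{181} \approx 916.12$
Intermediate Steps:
$\left(-27 + \frac{1}{\frac{25 + 4}{-19 + 9} + 21}\right) \left(-34\right) = \left(-27 + \frac{1}{\frac{29}{-10} + 21}\right) \left(-34\right) = \left(-27 + \frac{1}{29 \left(- \frac{1}{10}\right) + 21}\right) \left(-34\right) = \left(-27 + \frac{1}{- \frac{29}{10} + 21}\right) \left(-34\right) = \left(-27 + \frac{1}{\frac{181}{10}}\right) \left(-34\right) = \left(-27 + \frac{10}{181}\right) \left(-34\right) = \left(- \frac{4877}{181}\right) \left(-34\right) = \frac{165818}{181}$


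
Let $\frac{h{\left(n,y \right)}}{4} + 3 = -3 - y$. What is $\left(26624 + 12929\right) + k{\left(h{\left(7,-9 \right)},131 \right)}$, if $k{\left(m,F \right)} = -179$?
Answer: $39374$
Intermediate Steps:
$h{\left(n,y \right)} = -24 - 4 y$ ($h{\left(n,y \right)} = -12 + 4 \left(-3 - y\right) = -12 - \left(12 + 4 y\right) = -24 - 4 y$)
$\left(26624 + 12929\right) + k{\left(h{\left(7,-9 \right)},131 \right)} = \left(26624 + 12929\right) - 179 = 39553 - 179 = 39374$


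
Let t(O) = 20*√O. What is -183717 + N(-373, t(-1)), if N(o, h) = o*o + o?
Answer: -44961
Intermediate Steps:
N(o, h) = o + o² (N(o, h) = o² + o = o + o²)
-183717 + N(-373, t(-1)) = -183717 - 373*(1 - 373) = -183717 - 373*(-372) = -183717 + 138756 = -44961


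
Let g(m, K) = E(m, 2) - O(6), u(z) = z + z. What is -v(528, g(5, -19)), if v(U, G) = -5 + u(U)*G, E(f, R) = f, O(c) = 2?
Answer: -3163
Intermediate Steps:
u(z) = 2*z
g(m, K) = -2 + m (g(m, K) = m - 1*2 = m - 2 = -2 + m)
v(U, G) = -5 + 2*G*U (v(U, G) = -5 + (2*U)*G = -5 + 2*G*U)
-v(528, g(5, -19)) = -(-5 + 2*(-2 + 5)*528) = -(-5 + 2*3*528) = -(-5 + 3168) = -1*3163 = -3163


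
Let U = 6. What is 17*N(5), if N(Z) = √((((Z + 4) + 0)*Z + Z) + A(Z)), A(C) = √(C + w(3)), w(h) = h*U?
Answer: 17*√(50 + √23) ≈ 125.84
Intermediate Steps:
w(h) = 6*h (w(h) = h*6 = 6*h)
A(C) = √(18 + C) (A(C) = √(C + 6*3) = √(C + 18) = √(18 + C))
N(Z) = √(Z + √(18 + Z) + Z*(4 + Z)) (N(Z) = √((((Z + 4) + 0)*Z + Z) + √(18 + Z)) = √((((4 + Z) + 0)*Z + Z) + √(18 + Z)) = √(((4 + Z)*Z + Z) + √(18 + Z)) = √((Z*(4 + Z) + Z) + √(18 + Z)) = √((Z + Z*(4 + Z)) + √(18 + Z)) = √(Z + √(18 + Z) + Z*(4 + Z)))
17*N(5) = 17*√(5² + √(18 + 5) + 5*5) = 17*√(25 + √23 + 25) = 17*√(50 + √23)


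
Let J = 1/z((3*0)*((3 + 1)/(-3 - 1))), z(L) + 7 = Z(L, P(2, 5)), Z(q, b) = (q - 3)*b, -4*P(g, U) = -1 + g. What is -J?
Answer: 4/25 ≈ 0.16000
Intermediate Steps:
P(g, U) = ¼ - g/4 (P(g, U) = -(-1 + g)/4 = ¼ - g/4)
Z(q, b) = b*(-3 + q) (Z(q, b) = (-3 + q)*b = b*(-3 + q))
z(L) = -25/4 - L/4 (z(L) = -7 + (¼ - ¼*2)*(-3 + L) = -7 + (¼ - ½)*(-3 + L) = -7 - (-3 + L)/4 = -7 + (¾ - L/4) = -25/4 - L/4)
J = -4/25 (J = 1/(-25/4 - 3*0*(3 + 1)/(-3 - 1)/4) = 1/(-25/4 - 0*4/(-4)) = 1/(-25/4 - 0*4*(-¼)) = 1/(-25/4 - 0*(-1)) = 1/(-25/4 - ¼*0) = 1/(-25/4 + 0) = 1/(-25/4) = -4/25 ≈ -0.16000)
-J = -1*(-4/25) = 4/25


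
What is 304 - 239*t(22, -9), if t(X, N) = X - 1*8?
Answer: -3042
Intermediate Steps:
t(X, N) = -8 + X (t(X, N) = X - 8 = -8 + X)
304 - 239*t(22, -9) = 304 - 239*(-8 + 22) = 304 - 239*14 = 304 - 3346 = -3042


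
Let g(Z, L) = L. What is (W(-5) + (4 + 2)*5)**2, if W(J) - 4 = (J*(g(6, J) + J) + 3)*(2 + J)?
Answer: 15625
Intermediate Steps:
W(J) = 4 + (2 + J)*(3 + 2*J**2) (W(J) = 4 + (J*(J + J) + 3)*(2 + J) = 4 + (J*(2*J) + 3)*(2 + J) = 4 + (2*J**2 + 3)*(2 + J) = 4 + (3 + 2*J**2)*(2 + J) = 4 + (2 + J)*(3 + 2*J**2))
(W(-5) + (4 + 2)*5)**2 = ((10 + 2*(-5)**3 + 3*(-5) + 4*(-5)**2) + (4 + 2)*5)**2 = ((10 + 2*(-125) - 15 + 4*25) + 6*5)**2 = ((10 - 250 - 15 + 100) + 30)**2 = (-155 + 30)**2 = (-125)**2 = 15625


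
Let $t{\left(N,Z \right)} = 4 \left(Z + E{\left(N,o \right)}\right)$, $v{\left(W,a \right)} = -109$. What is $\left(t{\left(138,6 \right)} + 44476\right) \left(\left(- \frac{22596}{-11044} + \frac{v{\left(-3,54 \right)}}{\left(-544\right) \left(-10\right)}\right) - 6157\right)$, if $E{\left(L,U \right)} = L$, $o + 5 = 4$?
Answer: $- \frac{1041227466704747}{3754960} \approx -2.7729 \cdot 10^{8}$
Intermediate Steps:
$o = -1$ ($o = -5 + 4 = -1$)
$t{\left(N,Z \right)} = 4 N + 4 Z$ ($t{\left(N,Z \right)} = 4 \left(Z + N\right) = 4 \left(N + Z\right) = 4 N + 4 Z$)
$\left(t{\left(138,6 \right)} + 44476\right) \left(\left(- \frac{22596}{-11044} + \frac{v{\left(-3,54 \right)}}{\left(-544\right) \left(-10\right)}\right) - 6157\right) = \left(\left(4 \cdot 138 + 4 \cdot 6\right) + 44476\right) \left(\left(- \frac{22596}{-11044} - \frac{109}{\left(-544\right) \left(-10\right)}\right) - 6157\right) = \left(\left(552 + 24\right) + 44476\right) \left(\left(\left(-22596\right) \left(- \frac{1}{11044}\right) - \frac{109}{5440}\right) - 6157\right) = \left(576 + 44476\right) \left(\left(\frac{5649}{2761} - \frac{109}{5440}\right) - 6157\right) = 45052 \left(\left(\frac{5649}{2761} - \frac{109}{5440}\right) - 6157\right) = 45052 \left(\frac{30429611}{15019840} - 6157\right) = 45052 \left(- \frac{92446725269}{15019840}\right) = - \frac{1041227466704747}{3754960}$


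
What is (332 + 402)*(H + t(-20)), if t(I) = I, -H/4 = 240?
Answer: -719320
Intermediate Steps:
H = -960 (H = -4*240 = -960)
(332 + 402)*(H + t(-20)) = (332 + 402)*(-960 - 20) = 734*(-980) = -719320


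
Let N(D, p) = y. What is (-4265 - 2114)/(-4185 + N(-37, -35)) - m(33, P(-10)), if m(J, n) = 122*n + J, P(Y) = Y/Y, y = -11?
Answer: -644001/4196 ≈ -153.48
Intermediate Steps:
N(D, p) = -11
P(Y) = 1
m(J, n) = J + 122*n
(-4265 - 2114)/(-4185 + N(-37, -35)) - m(33, P(-10)) = (-4265 - 2114)/(-4185 - 11) - (33 + 122*1) = -6379/(-4196) - (33 + 122) = -6379*(-1/4196) - 1*155 = 6379/4196 - 155 = -644001/4196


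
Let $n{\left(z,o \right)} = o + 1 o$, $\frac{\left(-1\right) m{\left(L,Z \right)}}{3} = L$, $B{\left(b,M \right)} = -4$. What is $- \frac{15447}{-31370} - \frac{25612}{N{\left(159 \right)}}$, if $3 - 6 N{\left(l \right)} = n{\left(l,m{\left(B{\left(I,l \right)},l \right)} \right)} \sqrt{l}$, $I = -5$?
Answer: $\frac{352814021}{63837950} + \frac{409792 \sqrt{159}}{10175} \approx 513.37$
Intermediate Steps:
$m{\left(L,Z \right)} = - 3 L$
$n{\left(z,o \right)} = 2 o$ ($n{\left(z,o \right)} = o + o = 2 o$)
$N{\left(l \right)} = \frac{1}{2} - 4 \sqrt{l}$ ($N{\left(l \right)} = \frac{1}{2} - \frac{2 \left(\left(-3\right) \left(-4\right)\right) \sqrt{l}}{6} = \frac{1}{2} - \frac{2 \cdot 12 \sqrt{l}}{6} = \frac{1}{2} - \frac{24 \sqrt{l}}{6} = \frac{1}{2} - 4 \sqrt{l}$)
$- \frac{15447}{-31370} - \frac{25612}{N{\left(159 \right)}} = - \frac{15447}{-31370} - \frac{25612}{\frac{1}{2} - 4 \sqrt{159}} = \left(-15447\right) \left(- \frac{1}{31370}\right) - \frac{25612}{\frac{1}{2} - 4 \sqrt{159}} = \frac{15447}{31370} - \frac{25612}{\frac{1}{2} - 4 \sqrt{159}}$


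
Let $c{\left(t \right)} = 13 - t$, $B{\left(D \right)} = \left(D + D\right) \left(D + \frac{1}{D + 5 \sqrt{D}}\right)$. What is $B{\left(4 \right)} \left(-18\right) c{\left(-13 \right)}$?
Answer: $- \frac{106704}{7} \approx -15243.0$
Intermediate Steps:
$B{\left(D \right)} = 2 D \left(D + \frac{1}{D + 5 \sqrt{D}}\right)$
$B{\left(4 \right)} \left(-18\right) c{\left(-13 \right)} = \frac{2 \left(4 + 4^{3} + 5 \cdot 4^{\frac{5}{2}}\right)}{4 + 5 \sqrt{4}} \left(-18\right) \left(13 - -13\right) = \frac{2 \left(4 + 64 + 5 \cdot 32\right)}{4 + 5 \cdot 2} \left(-18\right) \left(13 + 13\right) = \frac{2 \left(4 + 64 + 160\right)}{4 + 10} \left(-18\right) 26 = 2 \cdot \frac{1}{14} \cdot 228 \left(-18\right) 26 = \frac{228}{7} \left(-18\right) 26 = \left(- \frac{4104}{7}\right) 26 = - \frac{106704}{7}$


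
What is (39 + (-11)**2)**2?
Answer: 25600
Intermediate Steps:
(39 + (-11)**2)**2 = (39 + 121)**2 = 160**2 = 25600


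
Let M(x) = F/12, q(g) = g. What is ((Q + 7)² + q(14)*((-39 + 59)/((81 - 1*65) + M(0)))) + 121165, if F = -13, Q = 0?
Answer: 21700666/179 ≈ 1.2123e+5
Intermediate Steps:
M(x) = -13/12
((Q + 7)² + q(14)*((-39 + 59)/((81 - 1*65) + M(0)))) + 121165 = ((0 + 7)² + 14*((-39 + 59)/((81 - 1*65) - 13/12))) + 121165 = (7² + 14*(20/((81 - 65) - 13/12))) + 121165 = (49 + 14*(20/(16 - 13/12))) + 121165 = (49 + 14*(20/(179/12))) + 121165 = (49 + 14*(20*(12/179))) + 121165 = (49 + 14*(240/179)) + 121165 = (49 + 3360/179) + 121165 = 12131/179 + 121165 = 21700666/179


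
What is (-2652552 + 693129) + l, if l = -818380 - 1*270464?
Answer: -3048267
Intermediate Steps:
l = -1088844 (l = -818380 - 270464 = -1088844)
(-2652552 + 693129) + l = (-2652552 + 693129) - 1088844 = -1959423 - 1088844 = -3048267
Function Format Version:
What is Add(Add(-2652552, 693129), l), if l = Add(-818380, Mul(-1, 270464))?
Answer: -3048267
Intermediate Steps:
l = -1088844 (l = Add(-818380, -270464) = -1088844)
Add(Add(-2652552, 693129), l) = Add(Add(-2652552, 693129), -1088844) = Add(-1959423, -1088844) = -3048267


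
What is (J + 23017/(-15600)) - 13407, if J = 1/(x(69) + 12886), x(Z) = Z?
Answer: -541965211127/40419600 ≈ -13408.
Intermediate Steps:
J = 1/12955 (J = 1/(69 + 12886) = 1/12955 ≈ 7.7190e-5)
(J + 23017/(-15600)) - 13407 = (1/12955 + 23017/(-15600)) - 13407 = (1/12955 + 23017*(-1/15600)) - 13407 = (1/12955 - 23017/15600) - 13407 = -59633927/40419600 - 13407 = -541965211127/40419600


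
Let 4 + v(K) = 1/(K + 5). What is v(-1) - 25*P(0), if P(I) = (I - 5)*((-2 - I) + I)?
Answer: -1015/4 ≈ -253.75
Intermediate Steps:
P(I) = 10 - 2*I (P(I) = (-5 + I)*(-2) = 10 - 2*I)
v(K) = -4 + 1/(5 + K) (v(K) = -4 + 1/(K + 5) = -4 + 1/(5 + K))
v(-1) - 25*P(0) = (-19 - 4*(-1))/(5 - 1) - 25*(10 - 2*0) = (-19 + 4)/4 - 25*(10 + 0) = (¼)*(-15) - 25*10 = -15/4 - 250 = -1015/4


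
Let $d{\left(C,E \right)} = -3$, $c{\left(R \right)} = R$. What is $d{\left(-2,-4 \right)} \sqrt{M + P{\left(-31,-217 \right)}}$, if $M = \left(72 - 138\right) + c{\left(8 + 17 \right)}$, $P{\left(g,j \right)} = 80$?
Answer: $- 3 \sqrt{39} \approx -18.735$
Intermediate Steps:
$M = -41$ ($M = \left(72 - 138\right) + \left(8 + 17\right) = \left(72 - 138\right) + 25 = -66 + 25 = -41$)
$d{\left(-2,-4 \right)} \sqrt{M + P{\left(-31,-217 \right)}} = - 3 \sqrt{-41 + 80} = - 3 \sqrt{39}$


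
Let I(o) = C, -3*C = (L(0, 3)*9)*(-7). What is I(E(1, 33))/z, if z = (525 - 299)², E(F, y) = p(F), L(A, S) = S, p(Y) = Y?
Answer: 63/51076 ≈ 0.0012335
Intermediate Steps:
E(F, y) = F
z = 51076 (z = 226² = 51076)
C = 63 (C = -3*9*(-7)/3 = -9*(-7) = -⅓*(-189) = 63)
I(o) = 63
I(E(1, 33))/z = 63/51076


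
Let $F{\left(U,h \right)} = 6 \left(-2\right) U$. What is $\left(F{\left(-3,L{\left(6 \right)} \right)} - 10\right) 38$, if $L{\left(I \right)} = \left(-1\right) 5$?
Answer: $988$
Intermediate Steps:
$L{\left(I \right)} = -5$
$F{\left(U,h \right)} = - 12 U$
$\left(F{\left(-3,L{\left(6 \right)} \right)} - 10\right) 38 = \left(\left(-12\right) \left(-3\right) - 10\right) 38 = \left(36 - 10\right) 38 = 26 \cdot 38 = 988$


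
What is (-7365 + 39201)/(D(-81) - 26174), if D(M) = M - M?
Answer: -15918/13087 ≈ -1.2163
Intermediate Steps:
D(M) = 0
(-7365 + 39201)/(D(-81) - 26174) = (-7365 + 39201)/(0 - 26174) = 31836/(-26174) = 31836*(-1/26174) = -15918/13087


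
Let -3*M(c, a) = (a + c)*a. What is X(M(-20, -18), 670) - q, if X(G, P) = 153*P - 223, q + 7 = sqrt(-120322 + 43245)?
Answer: 102294 - 77*I*sqrt(13) ≈ 1.0229e+5 - 277.63*I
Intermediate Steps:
q = -7 + 77*I*sqrt(13) (q = -7 + sqrt(-120322 + 43245) = -7 + sqrt(-77077) = -7 + 77*I*sqrt(13) ≈ -7.0 + 277.63*I)
M(c, a) = -a*(a + c)/3 (M(c, a) = -(a + c)*a/3 = -a*(a + c)/3)
X(G, P) = -223 + 153*P
X(M(-20, -18), 670) - q = (-223 + 153*670) - (-7 + 77*I*sqrt(13)) = (-223 + 102510) + (7 - 77*I*sqrt(13)) = 102287 + (7 - 77*I*sqrt(13)) = 102294 - 77*I*sqrt(13)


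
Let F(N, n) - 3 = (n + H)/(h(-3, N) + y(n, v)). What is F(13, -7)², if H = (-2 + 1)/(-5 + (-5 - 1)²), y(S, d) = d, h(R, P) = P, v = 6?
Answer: 2399401/346921 ≈ 6.9163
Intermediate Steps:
H = -1/31 (H = -1/(-5 + (-6)²) = -1/(-5 + 36) = -1/31 ≈ -0.032258)
F(N, n) = 3 + (-1/31 + n)/(6 + N) (F(N, n) = 3 + (n - 1/31)/(N + 6) = 3 + (-1/31 + n)/(6 + N))
F(13, -7)² = ((557/31 - 7 + 3*13)/(6 + 13))² = ((557/31 - 7 + 39)/19)² = ((1/19)*(1549/31))² = (1549/589)² = 2399401/346921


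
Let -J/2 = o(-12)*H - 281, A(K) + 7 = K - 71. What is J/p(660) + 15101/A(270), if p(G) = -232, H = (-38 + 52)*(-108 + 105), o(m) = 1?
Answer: 422425/5568 ≈ 75.867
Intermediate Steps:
H = -42 (H = 14*(-3) = -42)
A(K) = -78 + K (A(K) = -7 + (K - 71) = -7 + (-71 + K) = -78 + K)
J = 646 (J = -2*(1*(-42) - 281) = -2*(-42 - 281) = -2*(-323) = 646)
J/p(660) + 15101/A(270) = 646/(-232) + 15101/(-78 + 270) = 646*(-1/232) + 15101/192 = -323/116 + 15101*(1/192) = -323/116 + 15101/192 = 422425/5568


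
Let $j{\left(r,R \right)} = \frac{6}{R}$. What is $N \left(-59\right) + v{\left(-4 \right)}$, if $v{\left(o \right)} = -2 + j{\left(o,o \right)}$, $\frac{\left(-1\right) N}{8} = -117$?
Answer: $- \frac{110455}{2} \approx -55228.0$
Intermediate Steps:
$N = 936$ ($N = \left(-8\right) \left(-117\right) = 936$)
$v{\left(o \right)} = -2 + \frac{6}{o}$
$N \left(-59\right) + v{\left(-4 \right)} = 936 \left(-59\right) - \left(2 - \frac{6}{-4}\right) = -55224 + \left(-2 + 6 \left(- \frac{1}{4}\right)\right) = -55224 - \frac{7}{2} = - \frac{110455}{2}$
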